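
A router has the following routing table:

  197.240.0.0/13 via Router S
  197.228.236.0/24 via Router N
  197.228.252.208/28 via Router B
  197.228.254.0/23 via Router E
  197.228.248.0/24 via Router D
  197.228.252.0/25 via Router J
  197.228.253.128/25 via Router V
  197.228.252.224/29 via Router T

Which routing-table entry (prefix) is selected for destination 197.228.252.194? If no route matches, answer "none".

none

197.228.252.194 is outside every listed prefix and there is no default route.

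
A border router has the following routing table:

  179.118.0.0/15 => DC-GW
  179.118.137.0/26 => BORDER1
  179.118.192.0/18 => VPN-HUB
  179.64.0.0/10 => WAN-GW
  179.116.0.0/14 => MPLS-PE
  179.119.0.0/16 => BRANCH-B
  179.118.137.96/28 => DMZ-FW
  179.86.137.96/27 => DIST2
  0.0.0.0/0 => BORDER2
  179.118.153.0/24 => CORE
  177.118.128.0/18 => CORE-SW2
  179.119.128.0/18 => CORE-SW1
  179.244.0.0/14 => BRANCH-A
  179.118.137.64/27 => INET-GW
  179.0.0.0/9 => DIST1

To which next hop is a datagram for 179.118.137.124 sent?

Routes whose prefix contains 179.118.137.124:
  0.0.0.0/0 (default, matches everything) -> BORDER2
  179.0.0.0/9 (179.0.0.0 - 179.127.255.255) -> DIST1
  179.64.0.0/10 (179.64.0.0 - 179.127.255.255) -> WAN-GW
  179.116.0.0/14 (179.116.0.0 - 179.119.255.255) -> MPLS-PE
  179.118.0.0/15 (179.118.0.0 - 179.119.255.255) -> DC-GW
More-specific entries that do NOT match:
  179.118.137.96/28 (179.118.137.96 - 179.118.137.111) does not contain 179.118.137.124
  179.86.137.96/27 (179.86.137.96 - 179.86.137.127) does not contain 179.118.137.124
  179.118.137.64/27 (179.118.137.64 - 179.118.137.95) does not contain 179.118.137.124
  179.118.137.0/26 (179.118.137.0 - 179.118.137.63) does not contain 179.118.137.124
  179.118.153.0/24 (179.118.153.0 - 179.118.153.255) does not contain 179.118.137.124
  179.118.192.0/18 (179.118.192.0 - 179.118.255.255) does not contain 179.118.137.124
  177.118.128.0/18 (177.118.128.0 - 177.118.191.255) does not contain 179.118.137.124
  179.119.128.0/18 (179.119.128.0 - 179.119.191.255) does not contain 179.118.137.124
  179.119.0.0/16 (179.119.0.0 - 179.119.255.255) does not contain 179.118.137.124
Longest matching prefix is /15 -> next hop DC-GW.

DC-GW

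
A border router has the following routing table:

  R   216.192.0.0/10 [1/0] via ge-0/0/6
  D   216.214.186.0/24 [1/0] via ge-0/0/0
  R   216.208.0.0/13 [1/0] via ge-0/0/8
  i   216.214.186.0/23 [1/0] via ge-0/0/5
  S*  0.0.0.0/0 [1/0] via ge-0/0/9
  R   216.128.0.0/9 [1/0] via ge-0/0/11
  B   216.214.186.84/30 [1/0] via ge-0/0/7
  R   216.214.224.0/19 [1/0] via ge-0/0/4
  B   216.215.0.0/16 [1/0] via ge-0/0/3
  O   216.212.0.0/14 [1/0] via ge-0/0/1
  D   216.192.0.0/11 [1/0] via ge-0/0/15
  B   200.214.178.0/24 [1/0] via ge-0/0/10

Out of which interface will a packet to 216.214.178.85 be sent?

Routes whose prefix contains 216.214.178.85:
  0.0.0.0/0 (default, matches everything) -> ge-0/0/9
  216.128.0.0/9 (216.128.0.0 - 216.255.255.255) -> ge-0/0/11
  216.192.0.0/10 (216.192.0.0 - 216.255.255.255) -> ge-0/0/6
  216.192.0.0/11 (216.192.0.0 - 216.223.255.255) -> ge-0/0/15
  216.208.0.0/13 (216.208.0.0 - 216.215.255.255) -> ge-0/0/8
  216.212.0.0/14 (216.212.0.0 - 216.215.255.255) -> ge-0/0/1
More-specific entries that do NOT match:
  216.214.186.84/30 (216.214.186.84 - 216.214.186.87) does not contain 216.214.178.85
  216.214.186.0/24 (216.214.186.0 - 216.214.186.255) does not contain 216.214.178.85
  200.214.178.0/24 (200.214.178.0 - 200.214.178.255) does not contain 216.214.178.85
  216.214.186.0/23 (216.214.186.0 - 216.214.187.255) does not contain 216.214.178.85
  216.214.224.0/19 (216.214.224.0 - 216.214.255.255) does not contain 216.214.178.85
  216.215.0.0/16 (216.215.0.0 - 216.215.255.255) does not contain 216.214.178.85
Longest matching prefix is /14 -> interface ge-0/0/1.

ge-0/0/1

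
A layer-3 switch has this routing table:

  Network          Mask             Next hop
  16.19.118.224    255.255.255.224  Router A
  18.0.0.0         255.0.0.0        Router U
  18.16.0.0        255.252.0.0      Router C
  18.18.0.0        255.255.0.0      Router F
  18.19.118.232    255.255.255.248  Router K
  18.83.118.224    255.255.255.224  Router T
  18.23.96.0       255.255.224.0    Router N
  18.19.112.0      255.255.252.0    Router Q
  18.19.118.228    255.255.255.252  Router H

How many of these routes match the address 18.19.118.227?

2

Prefixes containing 18.19.118.227:
  18.0.0.0/8 (18.0.0.0 - 18.255.255.255)
  18.16.0.0/14 (18.16.0.0 - 18.19.255.255)
Total matching entries: 2.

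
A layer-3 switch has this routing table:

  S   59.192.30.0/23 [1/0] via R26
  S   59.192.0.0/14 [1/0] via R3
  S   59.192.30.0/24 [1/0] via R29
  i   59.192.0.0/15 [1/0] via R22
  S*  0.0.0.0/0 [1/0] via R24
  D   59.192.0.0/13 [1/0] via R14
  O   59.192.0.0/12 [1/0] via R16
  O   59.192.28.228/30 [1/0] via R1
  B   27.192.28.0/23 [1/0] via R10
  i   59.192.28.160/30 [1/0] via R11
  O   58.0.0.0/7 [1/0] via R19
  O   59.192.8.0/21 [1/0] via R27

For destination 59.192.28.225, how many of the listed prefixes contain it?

Prefixes containing 59.192.28.225:
  0.0.0.0/0 (default, matches everything)
  58.0.0.0/7 (58.0.0.0 - 59.255.255.255)
  59.192.0.0/12 (59.192.0.0 - 59.207.255.255)
  59.192.0.0/13 (59.192.0.0 - 59.199.255.255)
  59.192.0.0/14 (59.192.0.0 - 59.195.255.255)
  59.192.0.0/15 (59.192.0.0 - 59.193.255.255)
Total matching entries: 6.

6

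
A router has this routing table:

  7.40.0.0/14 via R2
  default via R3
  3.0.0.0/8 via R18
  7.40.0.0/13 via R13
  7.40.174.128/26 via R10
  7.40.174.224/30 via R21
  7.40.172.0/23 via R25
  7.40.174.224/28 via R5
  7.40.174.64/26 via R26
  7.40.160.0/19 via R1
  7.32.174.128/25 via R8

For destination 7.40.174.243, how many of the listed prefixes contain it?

4

Prefixes containing 7.40.174.243:
  0.0.0.0/0 (default, matches everything)
  7.40.0.0/13 (7.40.0.0 - 7.47.255.255)
  7.40.0.0/14 (7.40.0.0 - 7.43.255.255)
  7.40.160.0/19 (7.40.160.0 - 7.40.191.255)
Total matching entries: 4.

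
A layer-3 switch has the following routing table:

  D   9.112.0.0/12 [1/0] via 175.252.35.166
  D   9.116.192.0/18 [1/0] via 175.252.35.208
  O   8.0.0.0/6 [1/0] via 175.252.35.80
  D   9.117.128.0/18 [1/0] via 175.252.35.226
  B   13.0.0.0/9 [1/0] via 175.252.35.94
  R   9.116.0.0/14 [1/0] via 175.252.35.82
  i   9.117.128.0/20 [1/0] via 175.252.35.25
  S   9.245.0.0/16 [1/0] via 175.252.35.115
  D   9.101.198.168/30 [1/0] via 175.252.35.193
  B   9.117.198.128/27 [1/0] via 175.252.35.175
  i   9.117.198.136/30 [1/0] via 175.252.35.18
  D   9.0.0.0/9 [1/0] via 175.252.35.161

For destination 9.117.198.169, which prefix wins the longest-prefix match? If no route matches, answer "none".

9.116.0.0/14

Entries matching 9.117.198.169:
  8.0.0.0/6 (8.0.0.0 - 11.255.255.255)
  9.0.0.0/9 (9.0.0.0 - 9.127.255.255)
  9.112.0.0/12 (9.112.0.0 - 9.127.255.255)
  9.116.0.0/14 (9.116.0.0 - 9.119.255.255)
Most specific is 9.116.0.0/14.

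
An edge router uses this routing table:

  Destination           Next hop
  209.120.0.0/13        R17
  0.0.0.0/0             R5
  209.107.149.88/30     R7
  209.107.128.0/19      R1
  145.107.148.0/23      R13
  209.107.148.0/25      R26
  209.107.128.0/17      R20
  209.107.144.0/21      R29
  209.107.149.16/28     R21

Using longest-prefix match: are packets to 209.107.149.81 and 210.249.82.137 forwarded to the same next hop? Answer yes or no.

no

209.107.149.81: longest match 209.107.144.0/21 -> R29
210.249.82.137: longest match 0.0.0.0/0 -> R5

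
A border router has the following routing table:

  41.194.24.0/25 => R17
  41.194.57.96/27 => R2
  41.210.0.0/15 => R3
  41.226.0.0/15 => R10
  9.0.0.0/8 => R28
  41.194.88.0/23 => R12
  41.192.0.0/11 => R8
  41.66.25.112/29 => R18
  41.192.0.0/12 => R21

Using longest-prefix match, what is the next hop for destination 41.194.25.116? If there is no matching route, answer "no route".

Routes whose prefix contains 41.194.25.116:
  41.192.0.0/11 (41.192.0.0 - 41.223.255.255) -> R8
  41.192.0.0/12 (41.192.0.0 - 41.207.255.255) -> R21
More-specific entries that do NOT match:
  41.66.25.112/29 (41.66.25.112 - 41.66.25.119) does not contain 41.194.25.116
  41.194.57.96/27 (41.194.57.96 - 41.194.57.127) does not contain 41.194.25.116
  41.194.24.0/25 (41.194.24.0 - 41.194.24.127) does not contain 41.194.25.116
  41.194.88.0/23 (41.194.88.0 - 41.194.89.255) does not contain 41.194.25.116
  41.210.0.0/15 (41.210.0.0 - 41.211.255.255) does not contain 41.194.25.116
  41.226.0.0/15 (41.226.0.0 - 41.227.255.255) does not contain 41.194.25.116
Longest matching prefix is /12 -> next hop R21.

R21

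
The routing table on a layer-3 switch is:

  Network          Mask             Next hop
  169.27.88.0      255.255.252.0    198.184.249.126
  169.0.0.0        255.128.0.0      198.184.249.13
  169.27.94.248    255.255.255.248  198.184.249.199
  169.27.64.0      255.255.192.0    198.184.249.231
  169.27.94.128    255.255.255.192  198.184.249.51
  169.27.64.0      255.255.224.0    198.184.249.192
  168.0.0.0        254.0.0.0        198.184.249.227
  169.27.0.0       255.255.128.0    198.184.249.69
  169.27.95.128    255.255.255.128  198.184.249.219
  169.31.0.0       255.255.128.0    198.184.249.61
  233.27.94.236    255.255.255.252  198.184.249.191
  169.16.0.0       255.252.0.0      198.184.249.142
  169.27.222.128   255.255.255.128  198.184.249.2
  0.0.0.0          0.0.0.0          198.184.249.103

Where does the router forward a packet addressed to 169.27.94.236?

198.184.249.192

Routes whose prefix contains 169.27.94.236:
  0.0.0.0/0 (default, matches everything) -> 198.184.249.103
  168.0.0.0/7 (168.0.0.0 - 169.255.255.255) -> 198.184.249.227
  169.0.0.0/9 (169.0.0.0 - 169.127.255.255) -> 198.184.249.13
  169.27.0.0/17 (169.27.0.0 - 169.27.127.255) -> 198.184.249.69
  169.27.64.0/18 (169.27.64.0 - 169.27.127.255) -> 198.184.249.231
  169.27.64.0/19 (169.27.64.0 - 169.27.95.255) -> 198.184.249.192
More-specific entries that do NOT match:
  233.27.94.236/30 (233.27.94.236 - 233.27.94.239) does not contain 169.27.94.236
  169.27.94.248/29 (169.27.94.248 - 169.27.94.255) does not contain 169.27.94.236
  169.27.94.128/26 (169.27.94.128 - 169.27.94.191) does not contain 169.27.94.236
  169.27.95.128/25 (169.27.95.128 - 169.27.95.255) does not contain 169.27.94.236
  169.27.222.128/25 (169.27.222.128 - 169.27.222.255) does not contain 169.27.94.236
  169.27.88.0/22 (169.27.88.0 - 169.27.91.255) does not contain 169.27.94.236
Longest matching prefix is /19 -> next hop 198.184.249.192.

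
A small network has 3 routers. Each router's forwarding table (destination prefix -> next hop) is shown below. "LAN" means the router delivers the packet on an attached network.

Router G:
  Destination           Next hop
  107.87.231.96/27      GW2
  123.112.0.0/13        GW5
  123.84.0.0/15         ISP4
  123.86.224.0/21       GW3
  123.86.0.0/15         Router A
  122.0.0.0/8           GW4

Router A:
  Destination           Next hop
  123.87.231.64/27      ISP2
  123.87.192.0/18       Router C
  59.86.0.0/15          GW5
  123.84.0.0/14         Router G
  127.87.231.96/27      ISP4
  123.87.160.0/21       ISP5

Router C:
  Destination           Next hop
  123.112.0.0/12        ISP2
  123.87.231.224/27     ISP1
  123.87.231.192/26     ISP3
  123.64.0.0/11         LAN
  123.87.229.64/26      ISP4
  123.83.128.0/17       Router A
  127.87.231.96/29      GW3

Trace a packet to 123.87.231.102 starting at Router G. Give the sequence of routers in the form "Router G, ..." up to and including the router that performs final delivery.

At Router G: longest match for 123.87.231.102 is 123.86.0.0/15 -> Router A
At Router A: longest match for 123.87.231.102 is 123.87.192.0/18 -> Router C
At Router C: longest match for 123.87.231.102 is 123.64.0.0/11 -> LAN

Router G, Router A, Router C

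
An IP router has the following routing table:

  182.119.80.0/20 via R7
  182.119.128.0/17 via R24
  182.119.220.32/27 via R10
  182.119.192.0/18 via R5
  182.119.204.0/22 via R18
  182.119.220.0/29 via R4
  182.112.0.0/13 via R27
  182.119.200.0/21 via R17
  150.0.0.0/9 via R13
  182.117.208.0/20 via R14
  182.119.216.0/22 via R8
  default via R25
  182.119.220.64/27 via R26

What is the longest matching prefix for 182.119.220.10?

Entries matching 182.119.220.10:
  0.0.0.0/0 (default, matches everything)
  182.112.0.0/13 (182.112.0.0 - 182.119.255.255)
  182.119.128.0/17 (182.119.128.0 - 182.119.255.255)
  182.119.192.0/18 (182.119.192.0 - 182.119.255.255)
Most specific is 182.119.192.0/18.

182.119.192.0/18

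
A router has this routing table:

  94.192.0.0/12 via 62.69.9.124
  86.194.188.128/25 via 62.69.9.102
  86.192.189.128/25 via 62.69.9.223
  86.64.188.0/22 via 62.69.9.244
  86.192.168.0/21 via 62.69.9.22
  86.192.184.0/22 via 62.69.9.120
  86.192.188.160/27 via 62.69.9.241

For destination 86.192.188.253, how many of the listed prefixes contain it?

0

No listed prefix contains 86.192.188.253.
Total matching entries: 0.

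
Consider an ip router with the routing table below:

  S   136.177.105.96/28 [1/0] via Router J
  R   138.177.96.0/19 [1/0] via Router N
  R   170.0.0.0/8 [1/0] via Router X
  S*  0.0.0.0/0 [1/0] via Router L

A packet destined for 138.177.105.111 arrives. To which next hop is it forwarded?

Router N

Routes whose prefix contains 138.177.105.111:
  0.0.0.0/0 (default, matches everything) -> Router L
  138.177.96.0/19 (138.177.96.0 - 138.177.127.255) -> Router N
More-specific entries that do NOT match:
  136.177.105.96/28 (136.177.105.96 - 136.177.105.111) does not contain 138.177.105.111
Longest matching prefix is /19 -> next hop Router N.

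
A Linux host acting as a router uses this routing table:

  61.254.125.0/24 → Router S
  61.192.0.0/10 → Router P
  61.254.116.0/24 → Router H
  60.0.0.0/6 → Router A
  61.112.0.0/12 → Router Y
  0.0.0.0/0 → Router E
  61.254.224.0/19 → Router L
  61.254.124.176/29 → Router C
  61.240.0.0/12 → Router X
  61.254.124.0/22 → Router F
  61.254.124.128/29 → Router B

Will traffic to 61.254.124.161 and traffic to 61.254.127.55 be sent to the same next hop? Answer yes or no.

61.254.124.161: longest match 61.254.124.0/22 -> Router F
61.254.127.55: longest match 61.254.124.0/22 -> Router F

yes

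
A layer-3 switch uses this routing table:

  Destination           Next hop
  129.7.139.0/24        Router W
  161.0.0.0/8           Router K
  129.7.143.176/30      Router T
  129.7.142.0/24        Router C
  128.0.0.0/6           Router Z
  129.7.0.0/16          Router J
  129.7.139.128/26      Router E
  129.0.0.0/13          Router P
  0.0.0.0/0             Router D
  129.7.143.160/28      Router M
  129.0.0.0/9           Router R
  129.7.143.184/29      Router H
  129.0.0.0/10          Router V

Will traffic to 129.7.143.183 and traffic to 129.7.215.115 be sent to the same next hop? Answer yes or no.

yes

129.7.143.183: longest match 129.7.0.0/16 -> Router J
129.7.215.115: longest match 129.7.0.0/16 -> Router J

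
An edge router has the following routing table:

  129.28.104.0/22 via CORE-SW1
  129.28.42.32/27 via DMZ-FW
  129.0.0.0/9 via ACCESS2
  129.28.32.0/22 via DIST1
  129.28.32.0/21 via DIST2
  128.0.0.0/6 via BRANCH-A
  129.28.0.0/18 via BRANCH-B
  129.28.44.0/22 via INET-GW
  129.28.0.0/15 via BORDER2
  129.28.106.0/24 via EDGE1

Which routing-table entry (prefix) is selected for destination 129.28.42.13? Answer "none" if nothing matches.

129.28.0.0/18

Entries matching 129.28.42.13:
  128.0.0.0/6 (128.0.0.0 - 131.255.255.255)
  129.0.0.0/9 (129.0.0.0 - 129.127.255.255)
  129.28.0.0/15 (129.28.0.0 - 129.29.255.255)
  129.28.0.0/18 (129.28.0.0 - 129.28.63.255)
Most specific is 129.28.0.0/18.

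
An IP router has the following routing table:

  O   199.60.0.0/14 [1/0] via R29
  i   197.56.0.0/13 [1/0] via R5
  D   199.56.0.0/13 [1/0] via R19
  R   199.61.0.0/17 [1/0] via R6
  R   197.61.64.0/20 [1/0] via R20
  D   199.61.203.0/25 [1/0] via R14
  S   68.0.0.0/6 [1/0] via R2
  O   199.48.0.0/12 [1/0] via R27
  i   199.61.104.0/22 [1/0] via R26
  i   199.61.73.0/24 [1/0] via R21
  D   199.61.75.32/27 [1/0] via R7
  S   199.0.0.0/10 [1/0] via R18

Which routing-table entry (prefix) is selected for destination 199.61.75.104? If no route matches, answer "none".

Entries matching 199.61.75.104:
  199.0.0.0/10 (199.0.0.0 - 199.63.255.255)
  199.48.0.0/12 (199.48.0.0 - 199.63.255.255)
  199.56.0.0/13 (199.56.0.0 - 199.63.255.255)
  199.60.0.0/14 (199.60.0.0 - 199.63.255.255)
  199.61.0.0/17 (199.61.0.0 - 199.61.127.255)
Most specific is 199.61.0.0/17.

199.61.0.0/17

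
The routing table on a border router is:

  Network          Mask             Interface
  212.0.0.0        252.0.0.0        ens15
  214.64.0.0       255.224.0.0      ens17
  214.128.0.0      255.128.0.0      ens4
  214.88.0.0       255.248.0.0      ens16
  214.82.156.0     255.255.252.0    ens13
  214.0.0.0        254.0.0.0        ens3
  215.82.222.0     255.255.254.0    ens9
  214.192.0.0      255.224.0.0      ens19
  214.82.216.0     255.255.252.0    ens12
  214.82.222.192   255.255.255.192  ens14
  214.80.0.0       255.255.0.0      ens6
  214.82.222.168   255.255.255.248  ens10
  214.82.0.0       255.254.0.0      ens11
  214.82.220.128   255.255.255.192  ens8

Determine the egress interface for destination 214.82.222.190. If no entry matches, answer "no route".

Routes whose prefix contains 214.82.222.190:
  212.0.0.0/6 (212.0.0.0 - 215.255.255.255) -> ens15
  214.0.0.0/7 (214.0.0.0 - 215.255.255.255) -> ens3
  214.64.0.0/11 (214.64.0.0 - 214.95.255.255) -> ens17
  214.82.0.0/15 (214.82.0.0 - 214.83.255.255) -> ens11
More-specific entries that do NOT match:
  214.82.222.168/29 (214.82.222.168 - 214.82.222.175) does not contain 214.82.222.190
  214.82.222.192/26 (214.82.222.192 - 214.82.222.255) does not contain 214.82.222.190
  214.82.220.128/26 (214.82.220.128 - 214.82.220.191) does not contain 214.82.222.190
  215.82.222.0/23 (215.82.222.0 - 215.82.223.255) does not contain 214.82.222.190
  214.82.156.0/22 (214.82.156.0 - 214.82.159.255) does not contain 214.82.222.190
  214.82.216.0/22 (214.82.216.0 - 214.82.219.255) does not contain 214.82.222.190
  214.80.0.0/16 (214.80.0.0 - 214.80.255.255) does not contain 214.82.222.190
Longest matching prefix is /15 -> interface ens11.

ens11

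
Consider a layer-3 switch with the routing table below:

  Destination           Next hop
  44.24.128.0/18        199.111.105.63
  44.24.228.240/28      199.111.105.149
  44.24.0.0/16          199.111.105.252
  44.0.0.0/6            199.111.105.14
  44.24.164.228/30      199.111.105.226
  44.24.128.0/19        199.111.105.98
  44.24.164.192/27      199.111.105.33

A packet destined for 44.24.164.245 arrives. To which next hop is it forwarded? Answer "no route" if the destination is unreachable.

199.111.105.63

Routes whose prefix contains 44.24.164.245:
  44.0.0.0/6 (44.0.0.0 - 47.255.255.255) -> 199.111.105.14
  44.24.0.0/16 (44.24.0.0 - 44.24.255.255) -> 199.111.105.252
  44.24.128.0/18 (44.24.128.0 - 44.24.191.255) -> 199.111.105.63
More-specific entries that do NOT match:
  44.24.164.228/30 (44.24.164.228 - 44.24.164.231) does not contain 44.24.164.245
  44.24.228.240/28 (44.24.228.240 - 44.24.228.255) does not contain 44.24.164.245
  44.24.164.192/27 (44.24.164.192 - 44.24.164.223) does not contain 44.24.164.245
  44.24.128.0/19 (44.24.128.0 - 44.24.159.255) does not contain 44.24.164.245
Longest matching prefix is /18 -> next hop 199.111.105.63.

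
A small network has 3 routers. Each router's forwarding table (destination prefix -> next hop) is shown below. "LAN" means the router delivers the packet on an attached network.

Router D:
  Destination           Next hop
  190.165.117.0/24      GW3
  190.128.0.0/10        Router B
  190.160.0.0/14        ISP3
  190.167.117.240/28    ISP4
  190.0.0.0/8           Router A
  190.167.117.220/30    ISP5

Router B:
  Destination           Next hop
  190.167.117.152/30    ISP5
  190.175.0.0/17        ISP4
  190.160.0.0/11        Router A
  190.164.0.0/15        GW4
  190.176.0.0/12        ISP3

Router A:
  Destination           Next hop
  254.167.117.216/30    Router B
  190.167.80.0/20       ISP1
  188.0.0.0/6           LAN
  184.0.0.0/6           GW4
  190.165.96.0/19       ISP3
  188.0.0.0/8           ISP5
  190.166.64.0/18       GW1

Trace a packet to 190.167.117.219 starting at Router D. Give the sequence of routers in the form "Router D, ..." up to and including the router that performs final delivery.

At Router D: longest match for 190.167.117.219 is 190.128.0.0/10 -> Router B
At Router B: longest match for 190.167.117.219 is 190.160.0.0/11 -> Router A
At Router A: longest match for 190.167.117.219 is 188.0.0.0/6 -> LAN

Router D, Router B, Router A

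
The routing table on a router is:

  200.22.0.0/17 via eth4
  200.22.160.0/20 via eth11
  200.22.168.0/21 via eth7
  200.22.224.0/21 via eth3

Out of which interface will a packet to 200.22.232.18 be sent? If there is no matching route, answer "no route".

No entry's prefix contains 200.22.232.18; there is no default route.

no route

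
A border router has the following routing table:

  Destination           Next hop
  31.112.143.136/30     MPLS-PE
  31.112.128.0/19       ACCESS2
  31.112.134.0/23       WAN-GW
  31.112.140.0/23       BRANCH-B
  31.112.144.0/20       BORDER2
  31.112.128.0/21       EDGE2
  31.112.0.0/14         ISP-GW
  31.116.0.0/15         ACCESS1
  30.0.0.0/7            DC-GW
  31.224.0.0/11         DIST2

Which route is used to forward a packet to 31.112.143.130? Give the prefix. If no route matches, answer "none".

31.112.128.0/19

Entries matching 31.112.143.130:
  30.0.0.0/7 (30.0.0.0 - 31.255.255.255)
  31.112.0.0/14 (31.112.0.0 - 31.115.255.255)
  31.112.128.0/19 (31.112.128.0 - 31.112.159.255)
Most specific is 31.112.128.0/19.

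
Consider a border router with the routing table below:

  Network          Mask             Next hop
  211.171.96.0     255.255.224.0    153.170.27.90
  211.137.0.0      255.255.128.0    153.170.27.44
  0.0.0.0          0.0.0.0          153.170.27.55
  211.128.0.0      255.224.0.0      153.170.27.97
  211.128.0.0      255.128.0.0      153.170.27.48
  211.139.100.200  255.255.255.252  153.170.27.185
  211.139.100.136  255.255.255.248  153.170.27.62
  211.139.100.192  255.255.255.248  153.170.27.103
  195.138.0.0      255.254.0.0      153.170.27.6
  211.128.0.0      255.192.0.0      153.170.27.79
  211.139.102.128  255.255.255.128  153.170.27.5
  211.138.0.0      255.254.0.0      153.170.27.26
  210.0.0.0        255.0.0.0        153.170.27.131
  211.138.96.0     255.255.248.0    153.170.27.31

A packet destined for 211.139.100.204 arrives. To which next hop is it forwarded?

153.170.27.26

Routes whose prefix contains 211.139.100.204:
  0.0.0.0/0 (default, matches everything) -> 153.170.27.55
  211.128.0.0/9 (211.128.0.0 - 211.255.255.255) -> 153.170.27.48
  211.128.0.0/10 (211.128.0.0 - 211.191.255.255) -> 153.170.27.79
  211.128.0.0/11 (211.128.0.0 - 211.159.255.255) -> 153.170.27.97
  211.138.0.0/15 (211.138.0.0 - 211.139.255.255) -> 153.170.27.26
More-specific entries that do NOT match:
  211.139.100.200/30 (211.139.100.200 - 211.139.100.203) does not contain 211.139.100.204
  211.139.100.136/29 (211.139.100.136 - 211.139.100.143) does not contain 211.139.100.204
  211.139.100.192/29 (211.139.100.192 - 211.139.100.199) does not contain 211.139.100.204
  211.139.102.128/25 (211.139.102.128 - 211.139.102.255) does not contain 211.139.100.204
  211.138.96.0/21 (211.138.96.0 - 211.138.103.255) does not contain 211.139.100.204
  211.171.96.0/19 (211.171.96.0 - 211.171.127.255) does not contain 211.139.100.204
  211.137.0.0/17 (211.137.0.0 - 211.137.127.255) does not contain 211.139.100.204
Longest matching prefix is /15 -> next hop 153.170.27.26.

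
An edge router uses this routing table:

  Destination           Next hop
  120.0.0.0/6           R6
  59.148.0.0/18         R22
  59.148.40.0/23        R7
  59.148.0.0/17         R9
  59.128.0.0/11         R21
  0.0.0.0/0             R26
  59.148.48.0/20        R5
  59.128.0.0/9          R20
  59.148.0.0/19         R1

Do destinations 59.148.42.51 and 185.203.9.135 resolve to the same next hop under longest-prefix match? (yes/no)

no

59.148.42.51: longest match 59.148.0.0/18 -> R22
185.203.9.135: longest match 0.0.0.0/0 -> R26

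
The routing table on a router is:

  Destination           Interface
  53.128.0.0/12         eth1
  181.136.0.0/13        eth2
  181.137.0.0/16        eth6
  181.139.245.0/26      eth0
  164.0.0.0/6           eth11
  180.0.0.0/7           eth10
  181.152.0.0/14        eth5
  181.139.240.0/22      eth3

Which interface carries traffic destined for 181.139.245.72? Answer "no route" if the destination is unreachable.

eth2

Routes whose prefix contains 181.139.245.72:
  180.0.0.0/7 (180.0.0.0 - 181.255.255.255) -> eth10
  181.136.0.0/13 (181.136.0.0 - 181.143.255.255) -> eth2
More-specific entries that do NOT match:
  181.139.245.0/26 (181.139.245.0 - 181.139.245.63) does not contain 181.139.245.72
  181.139.240.0/22 (181.139.240.0 - 181.139.243.255) does not contain 181.139.245.72
  181.137.0.0/16 (181.137.0.0 - 181.137.255.255) does not contain 181.139.245.72
  181.152.0.0/14 (181.152.0.0 - 181.155.255.255) does not contain 181.139.245.72
Longest matching prefix is /13 -> interface eth2.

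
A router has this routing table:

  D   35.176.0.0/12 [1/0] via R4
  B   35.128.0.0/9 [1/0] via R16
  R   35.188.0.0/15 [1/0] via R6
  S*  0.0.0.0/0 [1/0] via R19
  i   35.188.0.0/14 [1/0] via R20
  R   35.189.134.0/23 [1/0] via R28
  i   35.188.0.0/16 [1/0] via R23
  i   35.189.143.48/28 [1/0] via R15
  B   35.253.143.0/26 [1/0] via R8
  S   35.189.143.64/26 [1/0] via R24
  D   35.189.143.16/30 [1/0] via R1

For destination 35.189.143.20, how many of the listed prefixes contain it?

Prefixes containing 35.189.143.20:
  0.0.0.0/0 (default, matches everything)
  35.128.0.0/9 (35.128.0.0 - 35.255.255.255)
  35.176.0.0/12 (35.176.0.0 - 35.191.255.255)
  35.188.0.0/14 (35.188.0.0 - 35.191.255.255)
  35.188.0.0/15 (35.188.0.0 - 35.189.255.255)
Total matching entries: 5.

5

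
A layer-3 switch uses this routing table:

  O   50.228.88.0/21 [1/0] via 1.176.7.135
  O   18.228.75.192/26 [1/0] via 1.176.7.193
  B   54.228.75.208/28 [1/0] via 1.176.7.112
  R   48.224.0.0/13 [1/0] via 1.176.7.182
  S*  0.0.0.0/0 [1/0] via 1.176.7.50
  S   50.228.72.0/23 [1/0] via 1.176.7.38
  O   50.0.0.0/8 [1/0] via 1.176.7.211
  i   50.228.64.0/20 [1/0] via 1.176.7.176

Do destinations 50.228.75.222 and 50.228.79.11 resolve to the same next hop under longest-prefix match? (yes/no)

yes

50.228.75.222: longest match 50.228.64.0/20 -> 1.176.7.176
50.228.79.11: longest match 50.228.64.0/20 -> 1.176.7.176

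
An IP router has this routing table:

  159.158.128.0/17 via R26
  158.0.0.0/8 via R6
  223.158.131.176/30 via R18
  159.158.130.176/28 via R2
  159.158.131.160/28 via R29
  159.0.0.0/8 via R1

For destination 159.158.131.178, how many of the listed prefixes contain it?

2

Prefixes containing 159.158.131.178:
  159.0.0.0/8 (159.0.0.0 - 159.255.255.255)
  159.158.128.0/17 (159.158.128.0 - 159.158.255.255)
Total matching entries: 2.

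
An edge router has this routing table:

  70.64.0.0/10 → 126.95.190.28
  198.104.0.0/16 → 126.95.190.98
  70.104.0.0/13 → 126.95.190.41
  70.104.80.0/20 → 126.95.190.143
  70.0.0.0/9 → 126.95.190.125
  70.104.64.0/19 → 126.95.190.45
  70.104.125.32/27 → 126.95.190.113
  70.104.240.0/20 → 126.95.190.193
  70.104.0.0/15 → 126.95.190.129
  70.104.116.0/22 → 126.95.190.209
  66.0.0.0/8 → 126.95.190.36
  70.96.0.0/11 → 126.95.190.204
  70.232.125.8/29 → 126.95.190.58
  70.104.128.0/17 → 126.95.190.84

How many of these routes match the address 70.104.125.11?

5

Prefixes containing 70.104.125.11:
  70.0.0.0/9 (70.0.0.0 - 70.127.255.255)
  70.64.0.0/10 (70.64.0.0 - 70.127.255.255)
  70.96.0.0/11 (70.96.0.0 - 70.127.255.255)
  70.104.0.0/13 (70.104.0.0 - 70.111.255.255)
  70.104.0.0/15 (70.104.0.0 - 70.105.255.255)
Total matching entries: 5.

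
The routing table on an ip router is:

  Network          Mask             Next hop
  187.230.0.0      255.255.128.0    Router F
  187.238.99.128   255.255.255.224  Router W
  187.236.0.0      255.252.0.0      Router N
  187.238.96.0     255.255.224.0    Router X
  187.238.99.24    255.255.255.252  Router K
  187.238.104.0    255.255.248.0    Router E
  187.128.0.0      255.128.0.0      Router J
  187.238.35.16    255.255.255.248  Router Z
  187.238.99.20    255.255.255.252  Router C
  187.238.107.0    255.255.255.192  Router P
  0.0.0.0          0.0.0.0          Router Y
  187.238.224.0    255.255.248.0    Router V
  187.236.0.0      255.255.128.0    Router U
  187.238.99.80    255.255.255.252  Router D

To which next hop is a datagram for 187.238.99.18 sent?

Router X

Routes whose prefix contains 187.238.99.18:
  0.0.0.0/0 (default, matches everything) -> Router Y
  187.128.0.0/9 (187.128.0.0 - 187.255.255.255) -> Router J
  187.236.0.0/14 (187.236.0.0 - 187.239.255.255) -> Router N
  187.238.96.0/19 (187.238.96.0 - 187.238.127.255) -> Router X
More-specific entries that do NOT match:
  187.238.99.24/30 (187.238.99.24 - 187.238.99.27) does not contain 187.238.99.18
  187.238.99.20/30 (187.238.99.20 - 187.238.99.23) does not contain 187.238.99.18
  187.238.99.80/30 (187.238.99.80 - 187.238.99.83) does not contain 187.238.99.18
  187.238.35.16/29 (187.238.35.16 - 187.238.35.23) does not contain 187.238.99.18
  187.238.99.128/27 (187.238.99.128 - 187.238.99.159) does not contain 187.238.99.18
  187.238.107.0/26 (187.238.107.0 - 187.238.107.63) does not contain 187.238.99.18
  187.238.104.0/21 (187.238.104.0 - 187.238.111.255) does not contain 187.238.99.18
  187.238.224.0/21 (187.238.224.0 - 187.238.231.255) does not contain 187.238.99.18
Longest matching prefix is /19 -> next hop Router X.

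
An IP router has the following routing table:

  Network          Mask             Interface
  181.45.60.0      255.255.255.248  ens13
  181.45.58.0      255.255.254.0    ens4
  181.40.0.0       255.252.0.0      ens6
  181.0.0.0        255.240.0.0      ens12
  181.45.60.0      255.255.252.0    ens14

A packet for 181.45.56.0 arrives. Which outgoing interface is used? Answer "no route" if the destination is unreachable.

no route

No entry's prefix contains 181.45.56.0; there is no default route.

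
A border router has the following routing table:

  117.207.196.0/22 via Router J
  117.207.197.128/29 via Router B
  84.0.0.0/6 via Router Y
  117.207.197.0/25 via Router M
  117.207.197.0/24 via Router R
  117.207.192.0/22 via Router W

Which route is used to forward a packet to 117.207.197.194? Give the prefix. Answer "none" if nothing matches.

117.207.197.0/24

Entries matching 117.207.197.194:
  117.207.196.0/22 (117.207.196.0 - 117.207.199.255)
  117.207.197.0/24 (117.207.197.0 - 117.207.197.255)
Most specific is 117.207.197.0/24.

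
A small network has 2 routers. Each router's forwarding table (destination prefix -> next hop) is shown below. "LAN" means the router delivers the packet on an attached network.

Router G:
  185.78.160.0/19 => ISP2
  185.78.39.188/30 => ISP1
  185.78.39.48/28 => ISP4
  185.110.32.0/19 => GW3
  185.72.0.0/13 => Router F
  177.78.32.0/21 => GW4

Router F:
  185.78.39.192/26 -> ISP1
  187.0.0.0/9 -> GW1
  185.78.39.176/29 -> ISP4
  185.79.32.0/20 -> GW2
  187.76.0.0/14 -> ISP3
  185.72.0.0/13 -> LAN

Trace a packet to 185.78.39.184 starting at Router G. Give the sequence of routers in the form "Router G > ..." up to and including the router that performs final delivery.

Router G > Router F

At Router G: longest match for 185.78.39.184 is 185.72.0.0/13 -> Router F
At Router F: longest match for 185.78.39.184 is 185.72.0.0/13 -> LAN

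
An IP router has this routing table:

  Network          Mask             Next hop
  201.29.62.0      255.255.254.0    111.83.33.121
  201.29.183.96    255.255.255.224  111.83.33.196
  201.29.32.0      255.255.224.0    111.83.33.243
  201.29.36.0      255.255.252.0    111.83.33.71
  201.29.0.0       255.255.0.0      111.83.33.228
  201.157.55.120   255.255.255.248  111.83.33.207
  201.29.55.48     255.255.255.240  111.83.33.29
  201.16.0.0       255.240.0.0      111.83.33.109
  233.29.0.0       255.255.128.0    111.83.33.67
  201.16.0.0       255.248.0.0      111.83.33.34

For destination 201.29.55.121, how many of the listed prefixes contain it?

Prefixes containing 201.29.55.121:
  201.16.0.0/12 (201.16.0.0 - 201.31.255.255)
  201.29.0.0/16 (201.29.0.0 - 201.29.255.255)
  201.29.32.0/19 (201.29.32.0 - 201.29.63.255)
Total matching entries: 3.

3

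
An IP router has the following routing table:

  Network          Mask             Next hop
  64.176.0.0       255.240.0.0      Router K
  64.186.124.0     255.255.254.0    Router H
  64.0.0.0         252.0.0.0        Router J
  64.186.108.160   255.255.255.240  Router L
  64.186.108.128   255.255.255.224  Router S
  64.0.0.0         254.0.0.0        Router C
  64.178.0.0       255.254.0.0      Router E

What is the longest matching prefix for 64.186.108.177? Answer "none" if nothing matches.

Entries matching 64.186.108.177:
  64.0.0.0/6 (64.0.0.0 - 67.255.255.255)
  64.0.0.0/7 (64.0.0.0 - 65.255.255.255)
  64.176.0.0/12 (64.176.0.0 - 64.191.255.255)
Most specific is 64.176.0.0/12.

64.176.0.0/12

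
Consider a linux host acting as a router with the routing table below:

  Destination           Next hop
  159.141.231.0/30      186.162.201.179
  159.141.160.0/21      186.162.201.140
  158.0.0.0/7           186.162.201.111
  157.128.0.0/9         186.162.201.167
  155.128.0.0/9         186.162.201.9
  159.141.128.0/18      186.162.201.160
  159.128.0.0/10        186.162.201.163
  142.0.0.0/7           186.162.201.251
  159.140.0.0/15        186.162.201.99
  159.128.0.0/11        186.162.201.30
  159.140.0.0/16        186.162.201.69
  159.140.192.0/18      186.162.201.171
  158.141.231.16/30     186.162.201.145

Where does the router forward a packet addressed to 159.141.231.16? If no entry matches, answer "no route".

186.162.201.99

Routes whose prefix contains 159.141.231.16:
  158.0.0.0/7 (158.0.0.0 - 159.255.255.255) -> 186.162.201.111
  159.128.0.0/10 (159.128.0.0 - 159.191.255.255) -> 186.162.201.163
  159.128.0.0/11 (159.128.0.0 - 159.159.255.255) -> 186.162.201.30
  159.140.0.0/15 (159.140.0.0 - 159.141.255.255) -> 186.162.201.99
More-specific entries that do NOT match:
  159.141.231.0/30 (159.141.231.0 - 159.141.231.3) does not contain 159.141.231.16
  158.141.231.16/30 (158.141.231.16 - 158.141.231.19) does not contain 159.141.231.16
  159.141.160.0/21 (159.141.160.0 - 159.141.167.255) does not contain 159.141.231.16
  159.141.128.0/18 (159.141.128.0 - 159.141.191.255) does not contain 159.141.231.16
  159.140.192.0/18 (159.140.192.0 - 159.140.255.255) does not contain 159.141.231.16
  159.140.0.0/16 (159.140.0.0 - 159.140.255.255) does not contain 159.141.231.16
Longest matching prefix is /15 -> next hop 186.162.201.99.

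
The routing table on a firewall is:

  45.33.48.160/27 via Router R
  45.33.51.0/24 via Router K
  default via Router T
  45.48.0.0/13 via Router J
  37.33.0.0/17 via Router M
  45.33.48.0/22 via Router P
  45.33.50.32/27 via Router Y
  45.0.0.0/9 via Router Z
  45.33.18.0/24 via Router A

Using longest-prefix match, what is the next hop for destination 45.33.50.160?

Routes whose prefix contains 45.33.50.160:
  0.0.0.0/0 (default, matches everything) -> Router T
  45.0.0.0/9 (45.0.0.0 - 45.127.255.255) -> Router Z
  45.33.48.0/22 (45.33.48.0 - 45.33.51.255) -> Router P
More-specific entries that do NOT match:
  45.33.48.160/27 (45.33.48.160 - 45.33.48.191) does not contain 45.33.50.160
  45.33.50.32/27 (45.33.50.32 - 45.33.50.63) does not contain 45.33.50.160
  45.33.51.0/24 (45.33.51.0 - 45.33.51.255) does not contain 45.33.50.160
  45.33.18.0/24 (45.33.18.0 - 45.33.18.255) does not contain 45.33.50.160
Longest matching prefix is /22 -> next hop Router P.

Router P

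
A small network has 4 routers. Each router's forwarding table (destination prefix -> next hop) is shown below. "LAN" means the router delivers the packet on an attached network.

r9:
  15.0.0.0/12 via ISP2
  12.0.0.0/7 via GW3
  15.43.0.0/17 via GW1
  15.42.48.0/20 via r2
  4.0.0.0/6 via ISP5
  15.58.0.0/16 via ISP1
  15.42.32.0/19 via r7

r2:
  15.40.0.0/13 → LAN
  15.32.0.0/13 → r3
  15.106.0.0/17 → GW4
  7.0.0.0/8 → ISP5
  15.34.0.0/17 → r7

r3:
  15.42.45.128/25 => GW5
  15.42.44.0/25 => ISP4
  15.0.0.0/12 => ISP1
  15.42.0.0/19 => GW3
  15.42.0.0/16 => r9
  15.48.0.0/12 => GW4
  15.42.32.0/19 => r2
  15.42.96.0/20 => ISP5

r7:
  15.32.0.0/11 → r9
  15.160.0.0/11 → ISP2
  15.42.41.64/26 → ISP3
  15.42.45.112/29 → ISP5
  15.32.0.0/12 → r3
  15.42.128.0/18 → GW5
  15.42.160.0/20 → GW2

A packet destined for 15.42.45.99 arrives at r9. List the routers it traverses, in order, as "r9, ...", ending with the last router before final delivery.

r9, r7, r3, r2

At r9: longest match for 15.42.45.99 is 15.42.32.0/19 -> r7
At r7: longest match for 15.42.45.99 is 15.32.0.0/12 -> r3
At r3: longest match for 15.42.45.99 is 15.42.32.0/19 -> r2
At r2: longest match for 15.42.45.99 is 15.40.0.0/13 -> LAN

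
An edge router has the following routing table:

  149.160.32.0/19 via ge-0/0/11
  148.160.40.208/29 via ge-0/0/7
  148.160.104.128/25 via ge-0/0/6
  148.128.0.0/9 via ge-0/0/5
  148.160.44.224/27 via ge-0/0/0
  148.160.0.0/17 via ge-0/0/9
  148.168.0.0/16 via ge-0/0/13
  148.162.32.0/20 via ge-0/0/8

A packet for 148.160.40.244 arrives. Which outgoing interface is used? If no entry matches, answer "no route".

Routes whose prefix contains 148.160.40.244:
  148.128.0.0/9 (148.128.0.0 - 148.255.255.255) -> ge-0/0/5
  148.160.0.0/17 (148.160.0.0 - 148.160.127.255) -> ge-0/0/9
More-specific entries that do NOT match:
  148.160.40.208/29 (148.160.40.208 - 148.160.40.215) does not contain 148.160.40.244
  148.160.44.224/27 (148.160.44.224 - 148.160.44.255) does not contain 148.160.40.244
  148.160.104.128/25 (148.160.104.128 - 148.160.104.255) does not contain 148.160.40.244
  148.162.32.0/20 (148.162.32.0 - 148.162.47.255) does not contain 148.160.40.244
  149.160.32.0/19 (149.160.32.0 - 149.160.63.255) does not contain 148.160.40.244
Longest matching prefix is /17 -> interface ge-0/0/9.

ge-0/0/9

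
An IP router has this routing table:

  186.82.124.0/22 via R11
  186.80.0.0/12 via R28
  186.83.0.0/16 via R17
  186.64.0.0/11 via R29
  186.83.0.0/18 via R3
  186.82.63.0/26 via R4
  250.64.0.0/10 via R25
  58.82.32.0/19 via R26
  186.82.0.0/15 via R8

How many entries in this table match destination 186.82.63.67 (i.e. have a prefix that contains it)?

3

Prefixes containing 186.82.63.67:
  186.64.0.0/11 (186.64.0.0 - 186.95.255.255)
  186.80.0.0/12 (186.80.0.0 - 186.95.255.255)
  186.82.0.0/15 (186.82.0.0 - 186.83.255.255)
Total matching entries: 3.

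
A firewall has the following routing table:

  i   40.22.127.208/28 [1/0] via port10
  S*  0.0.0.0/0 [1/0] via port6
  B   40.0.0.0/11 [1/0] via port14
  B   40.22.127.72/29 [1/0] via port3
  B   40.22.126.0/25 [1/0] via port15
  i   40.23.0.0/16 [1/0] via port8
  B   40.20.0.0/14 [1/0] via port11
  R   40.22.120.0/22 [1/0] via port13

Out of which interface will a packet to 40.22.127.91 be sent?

port11

Routes whose prefix contains 40.22.127.91:
  0.0.0.0/0 (default, matches everything) -> port6
  40.0.0.0/11 (40.0.0.0 - 40.31.255.255) -> port14
  40.20.0.0/14 (40.20.0.0 - 40.23.255.255) -> port11
More-specific entries that do NOT match:
  40.22.127.72/29 (40.22.127.72 - 40.22.127.79) does not contain 40.22.127.91
  40.22.127.208/28 (40.22.127.208 - 40.22.127.223) does not contain 40.22.127.91
  40.22.126.0/25 (40.22.126.0 - 40.22.126.127) does not contain 40.22.127.91
  40.22.120.0/22 (40.22.120.0 - 40.22.123.255) does not contain 40.22.127.91
  40.23.0.0/16 (40.23.0.0 - 40.23.255.255) does not contain 40.22.127.91
Longest matching prefix is /14 -> interface port11.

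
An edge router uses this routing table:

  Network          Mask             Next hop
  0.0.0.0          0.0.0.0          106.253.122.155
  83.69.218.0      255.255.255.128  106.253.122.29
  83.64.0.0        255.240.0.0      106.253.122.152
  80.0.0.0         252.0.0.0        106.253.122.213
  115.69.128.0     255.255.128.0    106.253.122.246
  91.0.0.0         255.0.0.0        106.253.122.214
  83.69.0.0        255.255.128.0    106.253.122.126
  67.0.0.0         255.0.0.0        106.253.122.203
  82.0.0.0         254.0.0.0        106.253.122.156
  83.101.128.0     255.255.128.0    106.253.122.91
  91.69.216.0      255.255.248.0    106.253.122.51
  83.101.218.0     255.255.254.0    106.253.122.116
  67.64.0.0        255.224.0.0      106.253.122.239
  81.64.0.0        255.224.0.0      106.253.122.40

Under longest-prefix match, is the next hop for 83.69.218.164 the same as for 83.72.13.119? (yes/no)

83.69.218.164: longest match 83.64.0.0/12 -> 106.253.122.152
83.72.13.119: longest match 83.64.0.0/12 -> 106.253.122.152

yes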